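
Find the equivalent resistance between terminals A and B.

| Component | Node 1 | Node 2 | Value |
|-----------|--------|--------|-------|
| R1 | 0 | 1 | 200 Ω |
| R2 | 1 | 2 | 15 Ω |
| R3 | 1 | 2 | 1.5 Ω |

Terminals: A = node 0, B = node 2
Reduce the network between node 0 (A) and node 2 (B) by series/parallel combination:
  Rp1 = R2 ‖ R3 (parallel, both between nodes 1 and 2) = 1/(1/15 + 1/1.5) = 1.364 Ω
  Rs1 = R1 + Rp1 (series, joined only at node 1) = 200 + 1.364 = 201.4 Ω
R_eq = 201.4 Ω

Final answer: 201.4 Ω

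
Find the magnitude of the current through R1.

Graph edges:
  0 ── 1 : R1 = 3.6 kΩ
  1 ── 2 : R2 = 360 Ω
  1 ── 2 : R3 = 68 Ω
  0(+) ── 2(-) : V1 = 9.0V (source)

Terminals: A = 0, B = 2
Nodal analysis, taking node 2 as the 0 V reference.
Source V1 fixes V_0 = 9 V.
KCL at each unknown node (sum of currents leaving = 0; resistances in Ω):
  Node 1: (V_1 - 9)/3600 + (V_1 - 0)/360 + (V_1 - 0)/68 = 0
Collecting terms: 0.01776 × V_1 = 0.0025  =>  V_1 = 0.1408 V
I_R1 = (V_0 - V_1)/R1 = (9 - 0.1408)/3600 = 0.002461 A
|I_R1| = 0.002461 A

Final answer: |I_R1| = 0.002461 A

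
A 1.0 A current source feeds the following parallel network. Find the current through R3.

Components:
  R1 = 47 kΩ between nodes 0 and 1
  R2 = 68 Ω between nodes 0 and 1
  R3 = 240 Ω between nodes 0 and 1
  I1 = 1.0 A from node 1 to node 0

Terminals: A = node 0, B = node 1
All resistors sit directly between nodes 0 and 1, so they are in parallel and share one voltage V; the full source current 1 A splits among them.
1/R_par = 1/47000 + 1/68 + 1/240 = 0.01889 S  =>  R_par = 52.93 Ω
V = I × R_par = 1 × 52.93 = 52.93 V
I_R3 = V/R3 = 52.93/240 = 0.2205 A

Final answer: 0.2205 A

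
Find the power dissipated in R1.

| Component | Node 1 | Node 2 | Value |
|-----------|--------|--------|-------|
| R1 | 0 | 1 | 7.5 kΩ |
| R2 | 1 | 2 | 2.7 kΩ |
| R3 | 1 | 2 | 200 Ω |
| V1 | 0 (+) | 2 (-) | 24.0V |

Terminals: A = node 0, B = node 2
Nodal analysis, taking node 2 as the 0 V reference.
Source V1 fixes V_0 = 24 V.
KCL at each unknown node (sum of currents leaving = 0; resistances in Ω):
  Node 1: (V_1 - 24)/7500 + (V_1 - 0)/2700 + (V_1 - 0)/200 = 0
Collecting terms: 0.005504 × V_1 = 0.0032  =>  V_1 = 0.5814 V
I_R1 = (V_0 - V_1)/R1 = (24 - 0.5814)/7500 = 0.003122 A
P_R1 = I_R1² × R1 = (0.003122)² × 7500 = 0.07312 W

Final answer: 0.07312 W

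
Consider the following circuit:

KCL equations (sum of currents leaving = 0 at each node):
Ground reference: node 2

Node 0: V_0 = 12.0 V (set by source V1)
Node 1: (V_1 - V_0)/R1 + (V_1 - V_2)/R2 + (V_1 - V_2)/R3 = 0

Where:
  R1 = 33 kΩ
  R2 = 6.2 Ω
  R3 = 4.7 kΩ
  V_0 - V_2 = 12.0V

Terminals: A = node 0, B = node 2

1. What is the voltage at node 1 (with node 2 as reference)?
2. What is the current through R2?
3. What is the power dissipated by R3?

Nodal analysis, taking node 2 as the 0 V reference.
Source V1 fixes V_0 = 12 V.
KCL at each unknown node (sum of currents leaving = 0; resistances in Ω):
  Node 1: (V_1 - 12)/33000 + (V_1 - 0)/6.2 + (V_1 - 0)/4700 = 0
Collecting terms: 0.1615 × V_1 = 0.0003636  =>  V_1 = 0.002251 V
Part 1:
  Read off the nodal solution: V_1 = 0.002251 V
Part 2:
  I_R2 = (V_1 - V_2)/R2 = (0.002251 - 0)/6.2 = 0.0003631 A
  Magnitude: I_R2 = 0.0003631 A
Part 3:
  I_R3 = (V_1 - V_2)/R3 = (0.002251 - 0)/4700 = 0.000000479 A
  P_R3 = I_R3² × R3 = (0.000000479)² × 4700 = 0.000000001078 W

Final answers:
1. V_1 = 0.002251 V
2. I_R2 = 0.0003631 A
3. P_R3 = 1.078e-09 W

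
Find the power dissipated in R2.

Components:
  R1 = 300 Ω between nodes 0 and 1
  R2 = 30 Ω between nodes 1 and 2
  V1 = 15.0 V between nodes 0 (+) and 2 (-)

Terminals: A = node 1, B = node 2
Nodal analysis, taking node 2 as the 0 V reference.
Source V1 fixes V_0 = 15 V.
KCL at each unknown node (sum of currents leaving = 0; resistances in Ω):
  Node 1: (V_1 - 15)/300 + (V_1 - 0)/30 = 0
Collecting terms: 0.03667 × V_1 = 0.05  =>  V_1 = 1.364 V
I_R2 = (V_1 - V_2)/R2 = (1.364 - 0)/30 = 0.04545 A
P_R2 = I_R2² × R2 = (0.04545)² × 30 = 0.06198 W

Final answer: 0.06198 W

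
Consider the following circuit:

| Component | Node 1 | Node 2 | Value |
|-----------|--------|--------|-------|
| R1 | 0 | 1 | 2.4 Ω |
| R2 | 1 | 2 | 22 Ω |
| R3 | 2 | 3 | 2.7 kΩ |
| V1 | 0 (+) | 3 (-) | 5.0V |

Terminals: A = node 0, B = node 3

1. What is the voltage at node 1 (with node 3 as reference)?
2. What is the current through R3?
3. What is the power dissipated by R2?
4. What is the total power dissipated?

Nodal analysis, taking node 3 as the 0 V reference.
Source V1 fixes V_0 = 5 V.
KCL at each unknown node (sum of currents leaving = 0; resistances in Ω):
  Node 1: (V_1 - 5)/2.4 + (V_1 - V_2)/22 = 0
  Node 2: (V_2 - V_1)/22 + (V_2 - 0)/2700 = 0
Collecting terms (coefficients in siemens):
  0.4621·V_1 - 0.04545·V_2 = 2.083
  0.04582·V_2 - 0.04545·V_1 = 0
Determinant D = (0.4621)(0.04582) - (-0.04545)(-0.04545) = 0.01911
V_1 = [(2.083)(0.04582) - (-0.04545)(0)]/D = 4.996 V
V_2 = [(0.4621)(0) - (2.083)(-0.04545)]/D = 4.955 V
Part 1:
  Read off the nodal solution: V_1 = 4.996 V
Part 2:
  I_R3 = (V_2 - V_3)/R3 = (4.955 - 0)/2700 = 0.001835 A
  Magnitude: I_R3 = 0.001835 A
Part 3:
  I_R2 = (V_1 - V_2)/R2 = (4.996 - 4.955)/22 = 0.001835 A
  P_R2 = I_R2² × R2 = (0.001835)² × 22 = 0.0000741 W
Part 4:
  Power in each resistor, P = (ΔV)²/R:
    P_R1 = (5 - 4.996)²/2.4 = 0.000008084 W
    P_R2 = (4.996 - 4.955)²/22 = 0.0000741 W
    P_R3 = (4.955 - 0)²/2700 = 0.009094 W
  P_total = P_R1 + P_R2 + P_R3 = 0.009176 W

Final answers:
1. V_1 = 4.996 V
2. I_R3 = 0.001835 A
3. P_R2 = 7.41e-05 W
4. P_total = 0.009176 W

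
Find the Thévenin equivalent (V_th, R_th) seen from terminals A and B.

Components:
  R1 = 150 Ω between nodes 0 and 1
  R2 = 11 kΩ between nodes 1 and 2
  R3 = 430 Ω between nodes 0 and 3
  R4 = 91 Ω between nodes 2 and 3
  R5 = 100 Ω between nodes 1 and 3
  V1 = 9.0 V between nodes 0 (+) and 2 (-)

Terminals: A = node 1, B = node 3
Step 1 — V_th is the open-circuit voltage V_A - V_B (nothing connected across the terminals).
Nodal analysis, taking node 2 as the 0 V reference.
Source V1 fixes V_0 = 9 V.
KCL at each unknown node (sum of currents leaving = 0; resistances in Ω):
  Node 1: (V_1 - 9)/150 + (V_1 - 0)/11000 + (V_1 - V_3)/100 = 0
  Node 3: (V_3 - 9)/430 + (V_3 - 0)/91 + (V_3 - V_1)/100 = 0
Collecting terms (coefficients in siemens):
  0.01676·V_1 - 0.01·V_3 = 0.06
  0.02331·V_3 - 0.01·V_1 = 0.02093
Determinant D = (0.01676)(0.02331) - (-0.01)(-0.01) = 0.0002907
V_1 = [(0.06)(0.02331) - (-0.01)(0.02093)]/D = 5.532 V
V_3 = [(0.01676)(0.02093) - (0.06)(-0.01)]/D = 3.271 V
V_th = V_1 - V_3 = 5.532 - 3.271 = 2.262 V
Step 2 — R_th: zero the source — replace V1 by a short circuit (node 2 merges into node 0) — and find the resistance seen between A (node 1) and B (node 3).
Reduce the network between node 1 (A) and node 3 (B) by series/parallel combination:
  Rp1 = R1 ‖ R2 (parallel, both between nodes 0 and 1) = 1/(1/150 + 1/11000) = 148 Ω
  Rp2 = R3 ‖ R4 (parallel, both between nodes 0 and 3) = 1/(1/430 + 1/91) = 75.11 Ω
  Rs1 = Rp1 + Rp2 (series, joined only at node 0) = 148 + 75.11 = 223.1 Ω
  Rp3 = R5 ‖ Rs1 (parallel, both between nodes 1 and 3) = 1/(1/100 + 1/223.1) = 69.05 Ω
R_th = 69.05 Ω

Final answer: V_th = 2.262 V, R_th = 69.05 Ω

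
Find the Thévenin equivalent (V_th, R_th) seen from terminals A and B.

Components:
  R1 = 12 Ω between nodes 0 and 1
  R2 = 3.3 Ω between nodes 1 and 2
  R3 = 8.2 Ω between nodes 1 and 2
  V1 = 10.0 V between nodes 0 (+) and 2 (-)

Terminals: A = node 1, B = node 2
Step 1 — V_th is the open-circuit voltage V_A - V_B (nothing connected across the terminals).
Nodal analysis, taking node 2 as the 0 V reference.
Source V1 fixes V_0 = 10 V.
KCL at each unknown node (sum of currents leaving = 0; resistances in Ω):
  Node 1: (V_1 - 10)/12 + (V_1 - 0)/3.3 + (V_1 - 0)/8.2 = 0
Collecting terms: 0.5083 × V_1 = 0.8333  =>  V_1 = 1.639 V
V_th = V_1 - V_2 = 1.639 - 0 = 1.639 V
Step 2 — R_th: zero the source — replace V1 by a short circuit (node 2 merges into node 0) — and find the resistance seen between A (node 1) and B (node 0).
Reduce the network between node 1 (A) and node 0 (B) by series/parallel combination:
  Rp1 = R1 ‖ R2 ‖ R3 (parallel, all between nodes 0 and 1) = 1/(1/12 + 1/3.3 + 1/8.2) = 1.967 Ω
R_th = 1.967 Ω

Final answer: V_th = 1.639 V, R_th = 1.967 Ω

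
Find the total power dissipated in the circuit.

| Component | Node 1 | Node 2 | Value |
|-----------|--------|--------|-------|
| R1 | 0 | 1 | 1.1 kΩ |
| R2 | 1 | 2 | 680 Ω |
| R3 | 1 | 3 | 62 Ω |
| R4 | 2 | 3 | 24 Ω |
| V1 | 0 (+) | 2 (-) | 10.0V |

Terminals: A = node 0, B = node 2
Nodal analysis, taking node 2 as the 0 V reference.
Source V1 fixes V_0 = 10 V.
KCL at each unknown node (sum of currents leaving = 0; resistances in Ω):
  Node 1: (V_1 - 10)/1100 + (V_1 - 0)/680 + (V_1 - V_3)/62 = 0
  Node 3: (V_3 - V_1)/62 + (V_3 - 0)/24 = 0
Collecting terms (coefficients in siemens):
  0.01851·V_1 - 0.01613·V_3 = 0.009091
  0.0578·V_3 - 0.01613·V_1 = 0
Determinant D = (0.01851)(0.0578) - (-0.01613)(-0.01613) = 0.0008096
V_1 = [(0.009091)(0.0578) - (-0.01613)(0)]/D = 0.649 V
V_3 = [(0.01851)(0) - (0.009091)(-0.01613)]/D = 0.1811 V
Power in each resistor, P = (ΔV)²/R:
  P_R1 = (10 - 0.649)²/1100 = 0.07949 W
  P_R2 = (0.649 - 0)²/680 = 0.0006194 W
  P_R3 = (0.649 - 0.1811)²/62 = 0.003531 W
  P_R4 = (0 - 0.1811)²/24 = 0.001367 W
P_total = P_R1 + P_R2 + P_R3 + P_R4 = 0.08501 W

Final answer: 0.08501 W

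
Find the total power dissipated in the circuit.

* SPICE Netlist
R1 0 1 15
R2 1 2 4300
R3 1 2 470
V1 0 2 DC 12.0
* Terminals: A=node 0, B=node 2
Nodal analysis, taking node 2 as the 0 V reference.
Source V1 fixes V_0 = 12 V.
KCL at each unknown node (sum of currents leaving = 0; resistances in Ω):
  Node 1: (V_1 - 12)/15 + (V_1 - 0)/4300 + (V_1 - 0)/470 = 0
Collecting terms: 0.06903 × V_1 = 0.8  =>  V_1 = 11.59 V
Power in each resistor, P = (ΔV)²/R:
  P_R1 = (12 - 11.59)²/15 = 0.01122 W
  P_R2 = (11.59 - 0)²/4300 = 0.03124 W
  P_R3 = (11.59 - 0)²/470 = 0.2858 W
P_total = P_R1 + P_R2 + P_R3 = 0.3283 W

Final answer: 0.3283 W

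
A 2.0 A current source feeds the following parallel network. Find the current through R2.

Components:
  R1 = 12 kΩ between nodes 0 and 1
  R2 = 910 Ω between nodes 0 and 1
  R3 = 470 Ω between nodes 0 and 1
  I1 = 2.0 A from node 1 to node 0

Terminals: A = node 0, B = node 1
All resistors sit directly between nodes 0 and 1, so they are in parallel and share one voltage V; the full source current 2 A splits among them.
1/R_par = 1/12000 + 1/910 + 1/470 = 0.00331 S  =>  R_par = 302.1 Ω
V = I × R_par = 2 × 302.1 = 604.2 V
I_R2 = V/R2 = 604.2/910 = 0.664 A

Final answer: 0.664 A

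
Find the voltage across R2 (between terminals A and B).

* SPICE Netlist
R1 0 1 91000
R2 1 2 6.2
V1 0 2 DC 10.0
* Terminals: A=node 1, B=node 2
R1 and R2 are in series across V1 (node 0 → node 1 → node 2), and the output A–B is taken across R2, so this is a voltage divider.
Series current: I = V1/(R1 + R2) = 10/(91000 + 6.2) = 10/91010 = 0.0001099 A
V_R2 = I × R2 = V1 × R2/(R1 + R2) = 10 × 6.2/91010 = 0.0006813 V

Final answer: 0.0006813 V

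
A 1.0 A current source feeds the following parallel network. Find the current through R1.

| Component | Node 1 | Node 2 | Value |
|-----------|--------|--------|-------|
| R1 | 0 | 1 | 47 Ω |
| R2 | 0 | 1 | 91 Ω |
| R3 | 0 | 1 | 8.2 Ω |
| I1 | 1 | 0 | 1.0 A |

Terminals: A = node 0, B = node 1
All resistors sit directly between nodes 0 and 1, so they are in parallel and share one voltage V; the full source current 1 A splits among them.
1/R_par = 1/47 + 1/91 + 1/8.2 = 0.1542 S  =>  R_par = 6.484 Ω
V = I × R_par = 1 × 6.484 = 6.484 V
I_R1 = V/R1 = 6.484/47 = 0.138 A

Final answer: 0.138 A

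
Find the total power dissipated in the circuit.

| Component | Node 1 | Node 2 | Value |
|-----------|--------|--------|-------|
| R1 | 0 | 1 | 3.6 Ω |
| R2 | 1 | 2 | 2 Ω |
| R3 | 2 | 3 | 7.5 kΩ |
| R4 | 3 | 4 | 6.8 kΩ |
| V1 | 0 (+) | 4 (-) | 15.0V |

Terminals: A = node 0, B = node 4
Nodal analysis, taking node 4 as the 0 V reference.
Source V1 fixes V_0 = 15 V.
KCL at each unknown node (sum of currents leaving = 0; resistances in Ω):
  Node 1: (V_1 - 15)/3.6 + (V_1 - V_2)/2 = 0
  Node 2: (V_2 - V_1)/2 + (V_2 - V_3)/7500 = 0
  Node 3: (V_3 - V_2)/7500 + (V_3 - 0)/6800 = 0
Collecting terms (coefficients in siemens):
  0.7778·V_1 - 0.5·V_2 = 4.167
  0.5001·V_2 - 0.5·V_1 - 0.0001333·V_3 = 0
  0.0002804·V_3 - 0.0001333·V_2 = 0
Solving these 3 simultaneous equations (Gaussian elimination) gives:
  V_1 = 15 V, V_2 = 14.99 V, V_3 = 7.13 V
Power in each resistor, P = (ΔV)²/R:
  P_R1 = (15 - 15)²/3.6 = 0.000003958 W
  P_R2 = (15 - 14.99)²/2 = 0.000002199 W
  P_R3 = (14.99 - 7.13)²/7500 = 0.008246 W
  P_R4 = (7.13 - 0)²/6800 = 0.007476 W
P_total = P_R1 + P_R2 + P_R3 + P_R4 = 0.01573 W

Final answer: 0.01573 W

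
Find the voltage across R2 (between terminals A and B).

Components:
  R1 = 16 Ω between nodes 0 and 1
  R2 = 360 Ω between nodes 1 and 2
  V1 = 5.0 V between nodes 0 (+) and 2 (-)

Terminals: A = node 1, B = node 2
R1 and R2 are in series across V1 (node 0 → node 1 → node 2), and the output A–B is taken across R2, so this is a voltage divider.
Series current: I = V1/(R1 + R2) = 5/(16 + 360) = 5/376 = 0.0133 A
V_R2 = I × R2 = V1 × R2/(R1 + R2) = 5 × 360/376 = 4.787 V

Final answer: 4.787 V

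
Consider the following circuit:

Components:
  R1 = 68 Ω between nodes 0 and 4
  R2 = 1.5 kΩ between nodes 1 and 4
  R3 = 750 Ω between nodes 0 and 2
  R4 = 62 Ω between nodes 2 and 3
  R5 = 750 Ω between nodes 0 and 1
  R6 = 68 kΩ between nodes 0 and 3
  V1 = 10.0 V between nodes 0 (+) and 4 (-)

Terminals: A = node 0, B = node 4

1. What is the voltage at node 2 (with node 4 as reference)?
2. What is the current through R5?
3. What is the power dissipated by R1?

Nodal analysis, taking node 4 as the 0 V reference.
Source V1 fixes V_0 = 10 V.
KCL at each unknown node (sum of currents leaving = 0; resistances in Ω):
  Node 1: (V_1 - 0)/1500 + (V_1 - 10)/750 = 0
  Node 2: (V_2 - 10)/750 + (V_2 - V_3)/62 = 0
  Node 3: (V_3 - V_2)/62 + (V_3 - 10)/68000 = 0
Collecting terms (coefficients in siemens):
  0.002·V_1 = 0.01333
  0.01746·V_2 - 0.01613·V_3 = 0.01333
  0.01614·V_3 - 0.01613·V_2 = 0.0001471
Solving these 3 simultaneous equations (Gaussian elimination) gives:
  V_1 = 6.667 V, V_2 = 10 V, V_3 = 10 V
Part 1:
  Read off the nodal solution: V_2 = 10 V
Part 2:
  I_R5 = (V_0 - V_1)/R5 = (10 - 6.667)/750 = 0.004444 A
  Magnitude: I_R5 = 0.004444 A
Part 3:
  I_R1 = (V_0 - V_4)/R1 = (10 - 0)/68 = 0.1471 A
  P_R1 = I_R1² × R1 = (0.1471)² × 68 = 1.471 W

Final answers:
1. V_2 = 10 V
2. I_R5 = 0.004444 A
3. P_R1 = 1.471 W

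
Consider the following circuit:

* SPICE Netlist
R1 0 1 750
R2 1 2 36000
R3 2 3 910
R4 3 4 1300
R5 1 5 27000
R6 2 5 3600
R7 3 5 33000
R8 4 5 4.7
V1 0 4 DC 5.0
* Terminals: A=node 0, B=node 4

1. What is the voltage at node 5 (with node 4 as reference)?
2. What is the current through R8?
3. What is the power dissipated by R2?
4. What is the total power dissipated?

Nodal analysis, taking node 4 as the 0 V reference.
Source V1 fixes V_0 = 5 V.
KCL at each unknown node (sum of currents leaving = 0; resistances in Ω):
  Node 1: (V_1 - 5)/750 + (V_1 - V_2)/36000 + (V_1 - V_5)/27000 = 0
  Node 2: (V_2 - V_1)/36000 + (V_2 - V_3)/910 + (V_2 - V_5)/3600 = 0
  Node 3: (V_3 - V_2)/910 + (V_3 - 0)/1300 + (V_3 - V_5)/33000 = 0
  Node 5: (V_5 - V_1)/27000 + (V_5 - V_2)/3600 + (V_5 - V_3)/33000 + (V_5 - 0)/4.7 = 0
Collecting terms (coefficients in siemens):
  0.001398·V_1 - 0.00002778·V_2 - 0.00003704·V_5 = 0.006667
  0.001404·V_2 - 0.00002778·V_1 - 0.001099·V_3 - 0.0002778·V_5 = 0
  0.001898·V_3 - 0.001099·V_2 - 0.0000303·V_5 = 0
  0.2131·V_5 - 0.00003704·V_1 - 0.0002778·V_2 - 0.0000303·V_3 = 0
Solving these 4 simultaneous equations (Gaussian elimination) gives:
  V_1 = 4.772 V, V_2 = 0.1729 V, V_3 = 0.1001 V, V_5 = 0.001069 V
Part 1:
  Read off the nodal solution: V_5 = 0.001069 V
Part 2:
  I_R8 = (V_4 - V_5)/R8 = (0 - 0.001069)/4.7 = -0.0002274 A
  Magnitude: I_R8 = 0.0002274 A
Part 3:
  I_R2 = (V_1 - V_2)/R2 = (4.772 - 0.1729)/36000 = 0.0001277 A
  P_R2 = I_R2² × R2 = (0.0001277)² × 36000 = 0.0005875 W
Part 4:
  Power in each resistor, P = (ΔV)²/R:
    P_R1 = (5 - 4.772)²/750 = 0.00006951 W
    P_R2 = (4.772 - 0.1729)²/36000 = 0.0005875 W
    P_R3 = (0.1729 - 0.1001)²/910 = 0.000005825 W
    P_R4 = (0.1001 - 0)²/1300 = 0.000007709 W
    P_R5 = (4.772 - 0.001069)²/27000 = 0.0008429 W
    P_R6 = (0.1729 - 0.001069)²/3600 = 0.000008203 W
    P_R7 = (0.1001 - 0.001069)²/33000 = 0.0000002972 W
    P_R8 = (0 - 0.001069)²/4.7 = 0.0000002431 W
  P_total = P_R1 + P_R2 + P_R3 + P_R4 + P_R5 + P_R6 + P_R7 + P_R8 = 0.001522 W

Final answers:
1. V_5 = 0.001069 V
2. I_R8 = 0.0002274 A
3. P_R2 = 0.0005875 W
4. P_total = 0.001522 W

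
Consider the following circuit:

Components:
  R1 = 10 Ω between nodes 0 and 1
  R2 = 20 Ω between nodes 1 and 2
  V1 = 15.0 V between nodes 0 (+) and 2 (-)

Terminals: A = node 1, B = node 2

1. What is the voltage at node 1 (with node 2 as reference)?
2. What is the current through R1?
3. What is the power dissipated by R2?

Nodal analysis, taking node 2 as the 0 V reference.
Source V1 fixes V_0 = 15 V.
KCL at each unknown node (sum of currents leaving = 0; resistances in Ω):
  Node 1: (V_1 - 15)/10 + (V_1 - 0)/20 = 0
Collecting terms: 0.15 × V_1 = 1.5  =>  V_1 = 10 V
Part 1:
  Read off the nodal solution: V_1 = 10 V
Part 2:
  I_R1 = (V_0 - V_1)/R1 = (15 - 10)/10 = 0.5 A
  Magnitude: I_R1 = 0.5 A
Part 3:
  I_R2 = (V_1 - V_2)/R2 = (10 - 0)/20 = 0.5 A
  P_R2 = I_R2² × R2 = (0.5)² × 20 = 5 W

Final answers:
1. V_1 = 10 V
2. I_R1 = 0.5 A
3. P_R2 = 5 W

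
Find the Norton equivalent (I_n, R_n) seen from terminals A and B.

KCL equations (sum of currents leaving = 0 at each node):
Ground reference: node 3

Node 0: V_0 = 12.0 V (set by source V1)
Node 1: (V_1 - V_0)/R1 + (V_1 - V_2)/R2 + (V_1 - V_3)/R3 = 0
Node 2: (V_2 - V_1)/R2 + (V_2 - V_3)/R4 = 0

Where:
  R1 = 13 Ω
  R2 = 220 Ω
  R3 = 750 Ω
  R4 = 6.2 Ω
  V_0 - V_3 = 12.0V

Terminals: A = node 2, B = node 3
Find the Thévenin equivalent first; then I_n = V_th/R_th and R_n = R_th.
Step 1 — V_th is the open-circuit voltage V_A - V_B (nothing connected across the terminals).
Nodal analysis, taking node 3 as the 0 V reference.
Source V1 fixes V_0 = 12 V.
KCL at each unknown node (sum of currents leaving = 0; resistances in Ω):
  Node 1: (V_1 - 12)/13 + (V_1 - V_2)/220 + (V_1 - 0)/750 = 0
  Node 2: (V_2 - V_1)/220 + (V_2 - 0)/6.2 = 0
Collecting terms (coefficients in siemens):
  0.0828·V_1 - 0.004545·V_2 = 0.9231
  0.1658·V_2 - 0.004545·V_1 = 0
Determinant D = (0.0828)(0.1658) - (-0.004545)(-0.004545) = 0.01371
V_1 = [(0.9231)(0.1658) - (-0.004545)(0)]/D = 11.16 V
V_2 = [(0.0828)(0) - (0.9231)(-0.004545)]/D = 0.306 V
V_th = V_2 - V_3 = 0.306 - 0 = 0.306 V
Step 2 — R_th: zero the source — replace V1 by a short circuit (node 3 merges into node 0) — and find the resistance seen between A (node 2) and B (node 0).
Reduce the network between node 2 (A) and node 0 (B) by series/parallel combination:
  Rp1 = R1 ‖ R3 (parallel, both between nodes 0 and 1) = 1/(1/13 + 1/750) = 12.78 Ω
  Rs1 = R2 + Rp1 (series, joined only at node 1) = 220 + 12.78 = 232.8 Ω
  Rp2 = R4 ‖ Rs1 (parallel, both between nodes 0 and 2) = 1/(1/6.2 + 1/232.8) = 6.039 Ω
R_th = 6.039 Ω
I_n = V_th/R_th = 0.306/6.039 = 0.05067 A, and R_n = R_th = 6.039 Ω

Final answer: I_n = 0.05067 A, R_n = 6.039 Ω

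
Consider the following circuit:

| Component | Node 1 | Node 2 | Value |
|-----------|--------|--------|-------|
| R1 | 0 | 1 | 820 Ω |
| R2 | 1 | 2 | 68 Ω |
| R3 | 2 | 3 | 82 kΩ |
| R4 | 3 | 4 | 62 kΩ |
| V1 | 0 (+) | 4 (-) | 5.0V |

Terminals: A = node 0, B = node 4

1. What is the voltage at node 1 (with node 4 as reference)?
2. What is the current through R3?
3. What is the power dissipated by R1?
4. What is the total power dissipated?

Nodal analysis, taking node 4 as the 0 V reference.
Source V1 fixes V_0 = 5 V.
KCL at each unknown node (sum of currents leaving = 0; resistances in Ω):
  Node 1: (V_1 - 5)/820 + (V_1 - V_2)/68 = 0
  Node 2: (V_2 - V_1)/68 + (V_2 - V_3)/82000 = 0
  Node 3: (V_3 - V_2)/82000 + (V_3 - 0)/62000 = 0
Collecting terms (coefficients in siemens):
  0.01593·V_1 - 0.01471·V_2 = 0.006098
  0.01472·V_2 - 0.01471·V_1 - 0.0000122·V_3 = 0
  0.00002832·V_3 - 0.0000122·V_2 = 0
Solving these 3 simultaneous equations (Gaussian elimination) gives:
  V_1 = 4.972 V, V_2 = 4.969 V, V_3 = 2.14 V
Part 1:
  Read off the nodal solution: V_1 = 4.972 V
Part 2:
  I_R3 = (V_2 - V_3)/R3 = (4.969 - 2.14)/82000 = 0.00003451 A
  Magnitude: I_R3 = 0.00003451 A
Part 3:
  I_R1 = (V_0 - V_1)/R1 = (5 - 4.972)/820 = 0.00003451 A
  P_R1 = I_R1² × R1 = (0.00003451)² × 820 = 0.0000009765 W
Part 4:
  Power in each resistor, P = (ΔV)²/R:
    P_R1 = (5 - 4.972)²/820 = 0.0000009765 W
    P_R2 = (4.972 - 4.969)²/68 = 0.00000008098 W
    P_R3 = (4.969 - 2.14)²/82000 = 0.00009765 W
    P_R4 = (2.14 - 0)²/62000 = 0.00007384 W
  P_total = P_R1 + P_R2 + P_R3 + P_R4 = 0.0001725 W

Final answers:
1. V_1 = 4.972 V
2. I_R3 = 3.451e-05 A
3. P_R1 = 9.765e-07 W
4. P_total = 0.0001725 W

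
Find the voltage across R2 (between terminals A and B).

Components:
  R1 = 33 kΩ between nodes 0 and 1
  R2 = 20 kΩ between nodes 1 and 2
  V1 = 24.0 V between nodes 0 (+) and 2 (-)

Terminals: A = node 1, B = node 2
R1 and R2 are in series across V1 (node 0 → node 1 → node 2), and the output A–B is taken across R2, so this is a voltage divider.
Series current: I = V1/(R1 + R2) = 24/(33000 + 20000) = 24/53000 = 0.0004528 A
V_R2 = I × R2 = V1 × R2/(R1 + R2) = 24 × 20000/53000 = 9.057 V

Final answer: 9.057 V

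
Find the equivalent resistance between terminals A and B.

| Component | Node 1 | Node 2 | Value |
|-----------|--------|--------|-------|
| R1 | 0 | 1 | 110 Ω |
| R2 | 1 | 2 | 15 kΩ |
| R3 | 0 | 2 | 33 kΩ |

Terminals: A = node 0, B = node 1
Reduce the network between node 0 (A) and node 1 (B) by series/parallel combination:
  Rs1 = R3 + R2 (series, joined only at node 2) = 33000 + 15000 = 48000 Ω
  Rp1 = R1 ‖ Rs1 (parallel, both between nodes 0 and 1) = 1/(1/110 + 1/48000) = 109.7 Ω
R_eq = 109.7 Ω

Final answer: 109.7 Ω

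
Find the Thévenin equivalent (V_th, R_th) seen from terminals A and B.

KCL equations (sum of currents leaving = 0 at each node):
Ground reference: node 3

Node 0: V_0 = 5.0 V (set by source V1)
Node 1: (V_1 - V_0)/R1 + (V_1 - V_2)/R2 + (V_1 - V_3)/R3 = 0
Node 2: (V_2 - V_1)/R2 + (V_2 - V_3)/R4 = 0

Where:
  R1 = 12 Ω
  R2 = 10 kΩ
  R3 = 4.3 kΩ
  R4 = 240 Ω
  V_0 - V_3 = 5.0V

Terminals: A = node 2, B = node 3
Step 1 — V_th is the open-circuit voltage V_A - V_B (nothing connected across the terminals).
Nodal analysis, taking node 3 as the 0 V reference.
Source V1 fixes V_0 = 5 V.
KCL at each unknown node (sum of currents leaving = 0; resistances in Ω):
  Node 1: (V_1 - 5)/12 + (V_1 - V_2)/10000 + (V_1 - 0)/4300 = 0
  Node 2: (V_2 - V_1)/10000 + (V_2 - 0)/240 = 0
Collecting terms (coefficients in siemens):
  0.08367·V_1 - 0.0001·V_2 = 0.4167
  0.004267·V_2 - 0.0001·V_1 = 0
Determinant D = (0.08367)(0.004267) - (-0.0001)(-0.0001) = 0.000357
V_1 = [(0.4167)(0.004267) - (-0.0001)(0)]/D = 4.98 V
V_2 = [(0.08367)(0) - (0.4167)(-0.0001)]/D = 0.1167 V
V_th = V_2 - V_3 = 0.1167 - 0 = 0.1167 V
Step 2 — R_th: zero the source — replace V1 by a short circuit (node 3 merges into node 0) — and find the resistance seen between A (node 2) and B (node 0).
Reduce the network between node 2 (A) and node 0 (B) by series/parallel combination:
  Rp1 = R1 ‖ R3 (parallel, both between nodes 0 and 1) = 1/(1/12 + 1/4300) = 11.97 Ω
  Rs1 = R2 + Rp1 (series, joined only at node 1) = 10000 + 11.97 = 10010 Ω
  Rp2 = R4 ‖ Rs1 (parallel, both between nodes 0 and 2) = 1/(1/240 + 1/10010) = 234.4 Ω
R_th = 234.4 Ω

Final answer: V_th = 0.1167 V, R_th = 234.4 Ω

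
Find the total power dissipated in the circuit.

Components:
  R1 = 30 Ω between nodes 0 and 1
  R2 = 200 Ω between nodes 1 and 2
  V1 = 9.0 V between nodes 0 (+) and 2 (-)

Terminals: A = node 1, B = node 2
Nodal analysis, taking node 2 as the 0 V reference.
Source V1 fixes V_0 = 9 V.
KCL at each unknown node (sum of currents leaving = 0; resistances in Ω):
  Node 1: (V_1 - 9)/30 + (V_1 - 0)/200 = 0
Collecting terms: 0.03833 × V_1 = 0.3  =>  V_1 = 7.826 V
Power in each resistor, P = (ΔV)²/R:
  P_R1 = (9 - 7.826)²/30 = 0.04594 W
  P_R2 = (7.826 - 0)²/200 = 0.3062 W
P_total = P_R1 + P_R2 = 0.3522 W

Final answer: 0.3522 W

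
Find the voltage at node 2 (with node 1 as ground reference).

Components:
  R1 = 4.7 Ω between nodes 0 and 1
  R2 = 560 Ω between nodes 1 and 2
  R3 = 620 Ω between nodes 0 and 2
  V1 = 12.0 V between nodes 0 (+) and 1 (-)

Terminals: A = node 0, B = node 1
Nodal analysis, taking node 1 as the 0 V reference.
Source V1 fixes V_0 = 12 V.
KCL at each unknown node (sum of currents leaving = 0; resistances in Ω):
  Node 2: (V_2 - 0)/560 + (V_2 - 12)/620 = 0
Collecting terms: 0.003399 × V_2 = 0.01935  =>  V_2 = 5.695 V
The requested potential is V_2 = 5.695 V.

Final answer: V_2 = 5.695 V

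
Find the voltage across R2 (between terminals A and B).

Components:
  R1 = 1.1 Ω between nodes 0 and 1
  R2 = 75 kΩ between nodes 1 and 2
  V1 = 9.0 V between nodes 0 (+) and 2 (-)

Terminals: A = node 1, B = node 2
R1 and R2 are in series across V1 (node 0 → node 1 → node 2), and the output A–B is taken across R2, so this is a voltage divider.
Series current: I = V1/(R1 + R2) = 9/(1.1 + 75000) = 9/75000 = 0.00012 A
V_R2 = I × R2 = V1 × R2/(R1 + R2) = 9 × 75000/75000 = 9 V

Final answer: 9 V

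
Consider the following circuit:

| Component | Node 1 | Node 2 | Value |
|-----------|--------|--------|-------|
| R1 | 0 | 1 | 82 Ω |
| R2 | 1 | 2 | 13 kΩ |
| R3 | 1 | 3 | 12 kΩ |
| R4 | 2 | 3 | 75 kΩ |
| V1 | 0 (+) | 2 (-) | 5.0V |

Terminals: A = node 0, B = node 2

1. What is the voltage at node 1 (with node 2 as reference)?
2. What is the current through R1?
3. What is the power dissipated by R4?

Nodal analysis, taking node 2 as the 0 V reference.
Source V1 fixes V_0 = 5 V.
KCL at each unknown node (sum of currents leaving = 0; resistances in Ω):
  Node 1: (V_1 - 5)/82 + (V_1 - 0)/13000 + (V_1 - V_3)/12000 = 0
  Node 3: (V_3 - V_1)/12000 + (V_3 - 0)/75000 = 0
Collecting terms (coefficients in siemens):
  0.01236·V_1 - 0.00008333·V_3 = 0.06098
  0.00009667·V_3 - 0.00008333·V_1 = 0
Determinant D = (0.01236)(0.00009667) - (-0.00008333)(-0.00008333) = 0.000001187
V_1 = [(0.06098)(0.00009667) - (-0.00008333)(0)]/D = 4.964 V
V_3 = [(0.01236)(0) - (0.06098)(-0.00008333)]/D = 4.279 V
Part 1:
  Read off the nodal solution: V_1 = 4.964 V
Part 2:
  I_R1 = (V_0 - V_1)/R1 = (5 - 4.964)/82 = 0.0004389 A
  Magnitude: I_R1 = 0.0004389 A
Part 3:
  I_R4 = (V_2 - V_3)/R4 = (0 - 4.279)/75000 = -0.00005706 A
  P_R4 = I_R4² × R4 = (-0.00005706)² × 75000 = 0.0002442 W

Final answers:
1. V_1 = 4.964 V
2. I_R1 = 0.0004389 A
3. P_R4 = 0.0002442 W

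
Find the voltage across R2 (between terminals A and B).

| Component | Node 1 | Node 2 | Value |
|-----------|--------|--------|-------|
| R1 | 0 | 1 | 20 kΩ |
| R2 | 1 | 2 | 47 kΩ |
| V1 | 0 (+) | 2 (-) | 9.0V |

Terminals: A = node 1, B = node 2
R1 and R2 are in series across V1 (node 0 → node 1 → node 2), and the output A–B is taken across R2, so this is a voltage divider.
Series current: I = V1/(R1 + R2) = 9/(20000 + 47000) = 9/67000 = 0.0001343 A
V_R2 = I × R2 = V1 × R2/(R1 + R2) = 9 × 47000/67000 = 6.313 V

Final answer: 6.313 V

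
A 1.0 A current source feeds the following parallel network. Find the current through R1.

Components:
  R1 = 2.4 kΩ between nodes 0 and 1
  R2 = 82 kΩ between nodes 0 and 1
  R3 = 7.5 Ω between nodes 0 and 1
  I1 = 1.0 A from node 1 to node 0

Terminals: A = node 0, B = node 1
All resistors sit directly between nodes 0 and 1, so they are in parallel and share one voltage V; the full source current 1 A splits among them.
1/R_par = 1/2400 + 1/82000 + 1/7.5 = 0.1338 S  =>  R_par = 7.476 Ω
V = I × R_par = 1 × 7.476 = 7.476 V
I_R1 = V/R1 = 7.476/2400 = 0.003115 A

Final answer: 0.003115 A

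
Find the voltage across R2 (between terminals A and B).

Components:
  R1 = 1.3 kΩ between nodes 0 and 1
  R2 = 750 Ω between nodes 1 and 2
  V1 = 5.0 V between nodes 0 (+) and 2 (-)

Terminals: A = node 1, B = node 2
R1 and R2 are in series across V1 (node 0 → node 1 → node 2), and the output A–B is taken across R2, so this is a voltage divider.
Series current: I = V1/(R1 + R2) = 5/(1300 + 750) = 5/2050 = 0.002439 A
V_R2 = I × R2 = V1 × R2/(R1 + R2) = 5 × 750/2050 = 1.829 V

Final answer: 1.829 V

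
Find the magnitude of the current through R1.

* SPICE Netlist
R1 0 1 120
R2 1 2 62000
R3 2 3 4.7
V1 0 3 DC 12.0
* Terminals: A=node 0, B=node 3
Nodal analysis, taking node 3 as the 0 V reference.
Source V1 fixes V_0 = 12 V.
KCL at each unknown node (sum of currents leaving = 0; resistances in Ω):
  Node 1: (V_1 - 12)/120 + (V_1 - V_2)/62000 = 0
  Node 2: (V_2 - V_1)/62000 + (V_2 - 0)/4.7 = 0
Collecting terms (coefficients in siemens):
  0.008349·V_1 - 0.00001613·V_2 = 0.1
  0.2128·V_2 - 0.00001613·V_1 = 0
Determinant D = (0.008349)(0.2128) - (-0.00001613)(-0.00001613) = 0.001777
V_1 = [(0.1)(0.2128) - (-0.00001613)(0)]/D = 11.98 V
V_2 = [(0.008349)(0) - (0.1)(-0.00001613)]/D = 0.0009079 V
I_R1 = (V_0 - V_1)/R1 = (12 - 11.98)/120 = 0.0001932 A
|I_R1| = 0.0001932 A

Final answer: |I_R1| = 0.0001932 A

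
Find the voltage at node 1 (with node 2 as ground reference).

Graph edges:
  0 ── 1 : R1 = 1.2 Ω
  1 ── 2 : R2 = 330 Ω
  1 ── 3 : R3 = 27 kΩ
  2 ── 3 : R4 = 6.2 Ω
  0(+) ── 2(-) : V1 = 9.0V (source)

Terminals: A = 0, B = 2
Nodal analysis, taking node 2 as the 0 V reference.
Source V1 fixes V_0 = 9 V.
KCL at each unknown node (sum of currents leaving = 0; resistances in Ω):
  Node 1: (V_1 - 9)/1.2 + (V_1 - 0)/330 + (V_1 - V_3)/27000 = 0
  Node 3: (V_3 - V_1)/27000 + (V_3 - 0)/6.2 = 0
Collecting terms (coefficients in siemens):
  0.8364·V_1 - 0.00003704·V_3 = 7.5
  0.1613·V_3 - 0.00003704·V_1 = 0
Determinant D = (0.8364)(0.1613) - (-0.00003704)(-0.00003704) = 0.1349
V_1 = [(7.5)(0.1613) - (-0.00003704)(0)]/D = 8.967 V
V_3 = [(0.8364)(0) - (7.5)(-0.00003704)]/D = 0.002059 V
The requested potential is V_1 = 8.967 V.

Final answer: V_1 = 8.967 V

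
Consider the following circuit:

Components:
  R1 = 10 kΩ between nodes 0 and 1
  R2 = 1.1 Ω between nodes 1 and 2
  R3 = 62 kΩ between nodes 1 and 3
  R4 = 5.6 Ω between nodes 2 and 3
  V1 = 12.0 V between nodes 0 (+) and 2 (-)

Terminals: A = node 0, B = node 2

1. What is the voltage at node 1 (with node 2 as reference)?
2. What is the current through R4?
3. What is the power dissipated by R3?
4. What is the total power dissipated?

Nodal analysis, taking node 2 as the 0 V reference.
Source V1 fixes V_0 = 12 V.
KCL at each unknown node (sum of currents leaving = 0; resistances in Ω):
  Node 1: (V_1 - 12)/10000 + (V_1 - 0)/1.1 + (V_1 - V_3)/62000 = 0
  Node 3: (V_3 - V_1)/62000 + (V_3 - 0)/5.6 = 0
Collecting terms (coefficients in siemens):
  0.9092·V_1 - 0.00001613·V_3 = 0.0012
  0.1786·V_3 - 0.00001613·V_1 = 0
Determinant D = (0.9092)(0.1786) - (-0.00001613)(-0.00001613) = 0.1624
V_1 = [(0.0012)(0.1786) - (-0.00001613)(0)]/D = 0.00132 V
V_3 = [(0.9092)(0) - (0.0012)(-0.00001613)]/D = 0.0000001192 V
Part 1:
  Read off the nodal solution: V_1 = 0.00132 V
Part 2:
  I_R4 = (V_2 - V_3)/R4 = (0 - 0.0000001192)/5.6 = -0.00000002129 A
  Magnitude: I_R4 = 0.00000002129 A
Part 3:
  I_R3 = (V_1 - V_3)/R3 = (0.00132 - 0.0000001192)/62000 = 0.00000002129 A
  P_R3 = I_R3² × R3 = (0.00000002129)² × 62000 = 0.00000000002809 W
Part 4:
  Power in each resistor, P = (ΔV)²/R:
    P_R1 = (12 - 0.00132)²/10000 = 0.0144 W
    P_R2 = (0.00132 - 0)²/1.1 = 0.000001584 W
    P_R3 = (0.00132 - 0.0000001192)²/62000 = 0.00000000002809 W
    P_R4 = (0 - 0.0000001192)²/5.6 = 0.000000000000002537 W
  P_total = P_R1 + P_R2 + P_R3 + P_R4 = 0.0144 W

Final answers:
1. V_1 = 0.00132 V
2. I_R4 = 2.129e-08 A
3. P_R3 = 2.809e-11 W
4. P_total = 0.0144 W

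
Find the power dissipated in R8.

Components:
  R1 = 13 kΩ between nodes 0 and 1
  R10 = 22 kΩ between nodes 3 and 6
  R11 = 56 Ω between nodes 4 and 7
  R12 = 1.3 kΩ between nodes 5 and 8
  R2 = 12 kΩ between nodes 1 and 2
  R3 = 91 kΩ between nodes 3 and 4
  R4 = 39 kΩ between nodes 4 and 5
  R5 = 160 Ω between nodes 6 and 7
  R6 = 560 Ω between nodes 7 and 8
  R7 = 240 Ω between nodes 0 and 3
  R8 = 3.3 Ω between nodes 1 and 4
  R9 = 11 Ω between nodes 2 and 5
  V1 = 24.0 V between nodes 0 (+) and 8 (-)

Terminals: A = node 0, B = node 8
Nodal analysis, taking node 8 as the 0 V reference.
Source V1 fixes V_0 = 24 V.
KCL at each unknown node (sum of currents leaving = 0; resistances in Ω):
  Node 1: (V_1 - 24)/13000 + (V_1 - V_2)/12000 + (V_1 - V_4)/3.3 = 0
  Node 2: (V_2 - V_1)/12000 + (V_2 - V_5)/11 = 0
  Node 3: (V_3 - V_4)/91000 + (V_3 - 24)/240 + (V_3 - V_6)/22000 = 0
  Node 4: (V_4 - V_3)/91000 + (V_4 - V_5)/39000 + (V_4 - V_1)/3.3 + (V_4 - V_7)/56 = 0
  Node 5: (V_5 - V_4)/39000 + (V_5 - V_2)/11 + (V_5 - 0)/1300 = 0
  Node 6: (V_6 - V_7)/160 + (V_6 - V_3)/22000 = 0
  Node 7: (V_7 - V_6)/160 + (V_7 - 0)/560 + (V_7 - V_4)/56 = 0
Collecting terms (coefficients in siemens):
  0.3032·V_1 - 0.00008333·V_2 - 0.303·V_4 = 0.001846
  0.09099·V_2 - 0.00008333·V_1 - 0.09091·V_5 = 0
  0.004223·V_3 - 0.00001099·V_4 - 0.00004545·V_6 = 0.1
  0.3209·V_4 - 0.303·V_1 - 0.00001099·V_3 - 0.00002564·V_5 - 0.01786·V_7 = 0
  0.0917·V_5 - 0.09091·V_2 - 0.00002564·V_4 = 0
  0.006295·V_6 - 0.00004545·V_3 - 0.00625·V_7 = 0
  0.02589·V_7 - 0.01786·V_4 - 0.00625·V_6 = 0
Solving these 7 simultaneous equations (Gaussian elimination) gives:
  V_1 = 1.673 V, V_2 = 0.2087 V, V_3 = 23.7 V, V_4 = 1.668 V
  V_5 = 0.2074 V, V_6 = 1.727 V, V_7 = 1.567 V
I_R8 = (V_1 - V_4)/R8 = (1.673 - 1.668)/3.3 = 0.001595 A
P_R8 = I_R8² × R8 = (0.001595)² × 3.3 = 0.000008399 W

Final answer: 8.399e-06 W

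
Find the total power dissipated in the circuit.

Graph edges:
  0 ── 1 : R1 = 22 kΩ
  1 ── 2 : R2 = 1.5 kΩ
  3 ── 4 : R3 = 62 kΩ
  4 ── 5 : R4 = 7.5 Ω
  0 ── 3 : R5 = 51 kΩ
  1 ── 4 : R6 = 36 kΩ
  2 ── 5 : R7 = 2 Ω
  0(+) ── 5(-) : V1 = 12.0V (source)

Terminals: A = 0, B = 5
Nodal analysis, taking node 5 as the 0 V reference.
Source V1 fixes V_0 = 12 V.
KCL at each unknown node (sum of currents leaving = 0; resistances in Ω):
  Node 1: (V_1 - 12)/22000 + (V_1 - V_2)/1500 + (V_1 - V_4)/36000 = 0
  Node 2: (V_2 - V_1)/1500 + (V_2 - 0)/2 = 0
  Node 3: (V_3 - V_4)/62000 + (V_3 - 12)/51000 = 0
  Node 4: (V_4 - V_3)/62000 + (V_4 - 0)/7.5 + (V_4 - V_1)/36000 = 0
Collecting terms (coefficients in siemens):
  0.0007399·V_1 - 0.0006667·V_2 - 0.00002778·V_4 = 0.0005455
  0.5007·V_2 - 0.0006667·V_1 = 0
  0.00003574·V_3 - 0.00001613·V_4 = 0.0002353
  0.1334·V_4 - 0.00002778·V_1 - 0.00001613·V_3 = 0
Solving these 4 simultaneous equations (Gaussian elimination) gives:
  V_1 = 0.7381 V, V_2 = 0.0009829 V, V_3 = 6.584 V, V_4 = 0.00095 V
Power in each resistor, P = (ΔV)²/R:
  P_R1 = (12 - 0.7381)²/22000 = 0.005765 W
  P_R2 = (0.7381 - 0.0009829)²/1500 = 0.0003623 W
  P_R3 = (6.584 - 0.00095)²/62000 = 0.0006991 W
  P_R4 = (0.00095 - 0)²/7.5 = 0.0000001203 W
  P_R5 = (12 - 6.584)²/51000 = 0.0005751 W
  P_R6 = (0.7381 - 0.00095)²/36000 = 0.0000151 W
  P_R7 = (0.0009829 - 0)²/2 = 0.000000483 W
P_total = P_R1 + P_R2 + P_R3 + P_R4 + P_R5 + P_R6 + P_R7 = 0.007417 W

Final answer: 0.007417 W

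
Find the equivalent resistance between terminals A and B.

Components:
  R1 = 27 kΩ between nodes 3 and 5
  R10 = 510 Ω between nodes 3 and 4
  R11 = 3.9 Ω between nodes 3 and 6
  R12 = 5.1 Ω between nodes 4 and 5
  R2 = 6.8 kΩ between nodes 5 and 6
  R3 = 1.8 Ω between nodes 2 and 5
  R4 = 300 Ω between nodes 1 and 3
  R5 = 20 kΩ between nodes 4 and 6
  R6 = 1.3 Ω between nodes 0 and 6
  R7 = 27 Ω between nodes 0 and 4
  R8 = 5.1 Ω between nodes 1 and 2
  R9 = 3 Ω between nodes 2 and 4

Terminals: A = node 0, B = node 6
The network is not a plain series/parallel combination. Inject a 1 A test current into terminal A (node 0) and return it from terminal B (node 6); then R_eq = V_A / (1 A).
Nodal analysis, taking node 6 as the 0 V reference.
Current source I_test pushes 1 A into node 0 and draws it out of node 6.
KCL at each unknown node (sum of currents leaving = 0; resistances in Ω):
  Node 0: (V_0 - 0)/1.3 + (V_0 - V_4)/27 - 1 = 0
  Node 1: (V_1 - V_3)/300 + (V_1 - V_2)/5.1 = 0
  Node 2: (V_2 - V_1)/5.1 + (V_2 - V_5)/1.8 + (V_2 - V_4)/3 = 0
  Node 3: (V_3 - V_1)/300 + (V_3 - V_5)/27000 + (V_3 - V_4)/510 + (V_3 - 0)/3.9 = 0
  Node 4: (V_4 - V_0)/27 + (V_4 - V_2)/3 + (V_4 - V_3)/510 + (V_4 - 0)/20000 + (V_4 - V_5)/5.1 = 0
  Node 5: (V_5 - V_2)/1.8 + (V_5 - V_3)/27000 + (V_5 - V_4)/5.1 + (V_5 - 0)/6800 = 0
Collecting terms (coefficients in siemens):
  0.8063·V_0 - 0.03704·V_4 = 1
  0.1994·V_1 - 0.1961·V_2 - 0.003333·V_3 = 0
  1.085·V_2 - 0.1961·V_1 - 0.3333·V_4 - 0.5556·V_5 = 0
  0.2617·V_3 - 0.003333·V_1 - 0.001961·V_4 - 0.00003704·V_5 = 0
  0.5685·V_4 - 0.03704·V_0 - 0.3333·V_2 - 0.001961·V_3 - 0.1961·V_5 = 0
  0.7518·V_5 - 0.5556·V_2 - 0.00003704·V_3 - 0.1961·V_4 = 0
Solving these 6 simultaneous equations (Gaussian elimination) gives:
  V_0 = 1.292 V, V_1 = 1.103 V, V_2 = 1.121 V, V_3 = 0.02267 V
  V_4 = 1.129 V, V_5 = 1.123 V
R_eq = V_0 / 1 A = 1.292 Ω

Final answer: 1.292 Ω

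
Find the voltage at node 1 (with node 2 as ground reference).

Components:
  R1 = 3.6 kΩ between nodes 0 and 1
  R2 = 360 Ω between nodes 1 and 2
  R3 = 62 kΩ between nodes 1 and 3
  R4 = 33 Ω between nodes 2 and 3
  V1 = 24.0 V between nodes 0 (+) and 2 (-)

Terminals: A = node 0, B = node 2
Nodal analysis, taking node 2 as the 0 V reference.
Source V1 fixes V_0 = 24 V.
KCL at each unknown node (sum of currents leaving = 0; resistances in Ω):
  Node 1: (V_1 - 24)/3600 + (V_1 - 0)/360 + (V_1 - V_3)/62000 = 0
  Node 3: (V_3 - V_1)/62000 + (V_3 - 0)/33 = 0
Collecting terms (coefficients in siemens):
  0.003072·V_1 - 0.00001613·V_3 = 0.006667
  0.03032·V_3 - 0.00001613·V_1 = 0
Determinant D = (0.003072)(0.03032) - (-0.00001613)(-0.00001613) = 0.00009313
V_1 = [(0.006667)(0.03032) - (-0.00001613)(0)]/D = 2.17 V
V_3 = [(0.003072)(0) - (0.006667)(-0.00001613)]/D = 0.001155 V
The requested potential is V_1 = 2.17 V.

Final answer: V_1 = 2.17 V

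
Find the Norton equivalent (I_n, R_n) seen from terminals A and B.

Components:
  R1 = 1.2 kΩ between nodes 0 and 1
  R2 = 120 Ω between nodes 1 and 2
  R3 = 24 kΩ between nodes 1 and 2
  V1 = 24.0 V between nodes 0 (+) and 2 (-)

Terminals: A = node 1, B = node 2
Find the Thévenin equivalent first; then I_n = V_th/R_th and R_n = R_th.
Step 1 — V_th is the open-circuit voltage V_A - V_B (nothing connected across the terminals).
Nodal analysis, taking node 2 as the 0 V reference.
Source V1 fixes V_0 = 24 V.
KCL at each unknown node (sum of currents leaving = 0; resistances in Ω):
  Node 1: (V_1 - 24)/1200 + (V_1 - 0)/120 + (V_1 - 0)/24000 = 0
Collecting terms: 0.009208 × V_1 = 0.02  =>  V_1 = 2.172 V
V_th = V_1 - V_2 = 2.172 - 0 = 2.172 V
Step 2 — R_th: zero the source — replace V1 by a short circuit (node 2 merges into node 0) — and find the resistance seen between A (node 1) and B (node 0).
Reduce the network between node 1 (A) and node 0 (B) by series/parallel combination:
  Rp1 = R1 ‖ R2 ‖ R3 (parallel, all between nodes 0 and 1) = 1/(1/1200 + 1/120 + 1/24000) = 108.6 Ω
R_th = 108.6 Ω
I_n = V_th/R_th = 2.172/108.6 = 0.02 A, and R_n = R_th = 108.6 Ω

Final answer: I_n = 0.02 A, R_n = 108.6 Ω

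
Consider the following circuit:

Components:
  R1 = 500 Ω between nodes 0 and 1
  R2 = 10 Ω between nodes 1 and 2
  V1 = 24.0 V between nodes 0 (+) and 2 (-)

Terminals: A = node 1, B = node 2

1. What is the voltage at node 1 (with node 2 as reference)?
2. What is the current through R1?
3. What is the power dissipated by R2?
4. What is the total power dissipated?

Nodal analysis, taking node 2 as the 0 V reference.
Source V1 fixes V_0 = 24 V.
KCL at each unknown node (sum of currents leaving = 0; resistances in Ω):
  Node 1: (V_1 - 24)/500 + (V_1 - 0)/10 = 0
Collecting terms: 0.102 × V_1 = 0.048  =>  V_1 = 0.4706 V
Part 1:
  Read off the nodal solution: V_1 = 0.4706 V
Part 2:
  I_R1 = (V_0 - V_1)/R1 = (24 - 0.4706)/500 = 0.04706 A
  Magnitude: I_R1 = 0.04706 A
Part 3:
  I_R2 = (V_1 - V_2)/R2 = (0.4706 - 0)/10 = 0.04706 A
  P_R2 = I_R2² × R2 = (0.04706)² × 10 = 0.02215 W
Part 4:
  Power in each resistor, P = (ΔV)²/R:
    P_R1 = (24 - 0.4706)²/500 = 1.107 W
    P_R2 = (0.4706 - 0)²/10 = 0.02215 W
  P_total = P_R1 + P_R2 = 1.129 W

Final answers:
1. V_1 = 0.4706 V
2. I_R1 = 0.04706 A
3. P_R2 = 0.02215 W
4. P_total = 1.129 W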